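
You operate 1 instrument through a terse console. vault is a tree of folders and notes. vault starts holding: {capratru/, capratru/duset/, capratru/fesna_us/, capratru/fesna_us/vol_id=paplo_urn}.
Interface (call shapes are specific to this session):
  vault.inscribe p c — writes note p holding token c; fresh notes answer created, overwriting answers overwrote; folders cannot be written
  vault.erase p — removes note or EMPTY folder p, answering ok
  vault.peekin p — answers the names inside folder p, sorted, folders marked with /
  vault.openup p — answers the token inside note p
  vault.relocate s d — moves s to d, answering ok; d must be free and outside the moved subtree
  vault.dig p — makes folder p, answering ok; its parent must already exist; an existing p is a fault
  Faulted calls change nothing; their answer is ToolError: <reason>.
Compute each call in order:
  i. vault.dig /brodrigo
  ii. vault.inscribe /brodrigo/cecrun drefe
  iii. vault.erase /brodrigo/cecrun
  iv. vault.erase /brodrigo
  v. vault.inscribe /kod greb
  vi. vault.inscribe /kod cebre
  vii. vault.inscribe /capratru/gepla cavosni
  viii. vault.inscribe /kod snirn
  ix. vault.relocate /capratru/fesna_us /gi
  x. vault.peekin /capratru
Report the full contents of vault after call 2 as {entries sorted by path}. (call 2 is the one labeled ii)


! dig(p=/brodrigo) ~> ok
! inscribe(p=/brodrigo/cecrun, c=drefe) ~> created
! erase(p=/brodrigo/cecrun) ~> ok
! erase(p=/brodrigo) ~> ok
! inscribe(p=/kod, c=greb) ~> created
! inscribe(p=/kod, c=cebre) ~> overwrote
! inscribe(p=/capratru/gepla, c=cavosni) ~> created
! inscribe(p=/kod, c=snirn) ~> overwrote
! relocate(s=/capratru/fesna_us, d=/gi) ~> ok
! peekin(p=/capratru) ~> [duset/, gepla]

Answer: {brodrigo/, brodrigo/cecrun=drefe, capratru/, capratru/duset/, capratru/fesna_us/, capratru/fesna_us/vol_id=paplo_urn}


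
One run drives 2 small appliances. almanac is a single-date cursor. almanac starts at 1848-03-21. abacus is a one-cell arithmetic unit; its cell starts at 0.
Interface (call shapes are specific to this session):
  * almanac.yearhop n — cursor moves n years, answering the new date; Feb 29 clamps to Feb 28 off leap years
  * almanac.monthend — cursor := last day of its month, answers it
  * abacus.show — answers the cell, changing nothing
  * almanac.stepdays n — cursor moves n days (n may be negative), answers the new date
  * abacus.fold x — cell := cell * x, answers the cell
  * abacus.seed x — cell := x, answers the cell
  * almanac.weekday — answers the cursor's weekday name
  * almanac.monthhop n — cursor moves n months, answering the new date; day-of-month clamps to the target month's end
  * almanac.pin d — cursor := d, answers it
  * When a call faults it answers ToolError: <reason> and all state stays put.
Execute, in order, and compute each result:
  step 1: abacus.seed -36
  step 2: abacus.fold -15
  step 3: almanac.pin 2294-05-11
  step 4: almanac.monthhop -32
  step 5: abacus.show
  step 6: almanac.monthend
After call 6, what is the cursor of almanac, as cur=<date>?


Answer: cur=2291-09-30

Derivation:
-> seed(x='-36')
<- -36
-> fold(x='-15')
<- 540
-> pin(d='2294-05-11')
<- 2294-05-11
-> monthhop(n='-32')
<- 2291-09-11
-> show()
<- 540
-> monthend()
<- 2291-09-30


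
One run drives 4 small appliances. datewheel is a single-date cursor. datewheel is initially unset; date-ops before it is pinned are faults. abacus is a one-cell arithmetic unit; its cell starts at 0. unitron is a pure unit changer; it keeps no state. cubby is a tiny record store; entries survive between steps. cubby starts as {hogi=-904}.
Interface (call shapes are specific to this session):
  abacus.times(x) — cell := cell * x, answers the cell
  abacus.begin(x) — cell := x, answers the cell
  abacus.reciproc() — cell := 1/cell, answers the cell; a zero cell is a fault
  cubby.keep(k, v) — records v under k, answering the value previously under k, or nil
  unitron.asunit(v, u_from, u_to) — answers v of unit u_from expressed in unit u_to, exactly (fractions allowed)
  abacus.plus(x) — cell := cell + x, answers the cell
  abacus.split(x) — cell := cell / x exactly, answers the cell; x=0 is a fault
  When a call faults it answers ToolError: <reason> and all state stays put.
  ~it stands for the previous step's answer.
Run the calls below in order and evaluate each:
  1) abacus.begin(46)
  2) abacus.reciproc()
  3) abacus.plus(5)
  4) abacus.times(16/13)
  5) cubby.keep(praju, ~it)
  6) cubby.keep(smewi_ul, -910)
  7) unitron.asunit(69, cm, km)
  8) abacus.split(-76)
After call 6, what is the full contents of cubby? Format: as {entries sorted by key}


% abacus.begin(x→46) => 46
% abacus.reciproc() => 1/46
% abacus.plus(x→5) => 231/46
% abacus.times(x→16/13) => 1848/299
% cubby.keep(k→praju, v→~it) => nil
% cubby.keep(k→smewi_ul, v→-910) => nil
% unitron.asunit(v→69, u_from→cm, u_to→km) => 69/100000
% abacus.split(x→-76) => -462/5681

Answer: {hogi=-904, praju=1848/299, smewi_ul=-910}


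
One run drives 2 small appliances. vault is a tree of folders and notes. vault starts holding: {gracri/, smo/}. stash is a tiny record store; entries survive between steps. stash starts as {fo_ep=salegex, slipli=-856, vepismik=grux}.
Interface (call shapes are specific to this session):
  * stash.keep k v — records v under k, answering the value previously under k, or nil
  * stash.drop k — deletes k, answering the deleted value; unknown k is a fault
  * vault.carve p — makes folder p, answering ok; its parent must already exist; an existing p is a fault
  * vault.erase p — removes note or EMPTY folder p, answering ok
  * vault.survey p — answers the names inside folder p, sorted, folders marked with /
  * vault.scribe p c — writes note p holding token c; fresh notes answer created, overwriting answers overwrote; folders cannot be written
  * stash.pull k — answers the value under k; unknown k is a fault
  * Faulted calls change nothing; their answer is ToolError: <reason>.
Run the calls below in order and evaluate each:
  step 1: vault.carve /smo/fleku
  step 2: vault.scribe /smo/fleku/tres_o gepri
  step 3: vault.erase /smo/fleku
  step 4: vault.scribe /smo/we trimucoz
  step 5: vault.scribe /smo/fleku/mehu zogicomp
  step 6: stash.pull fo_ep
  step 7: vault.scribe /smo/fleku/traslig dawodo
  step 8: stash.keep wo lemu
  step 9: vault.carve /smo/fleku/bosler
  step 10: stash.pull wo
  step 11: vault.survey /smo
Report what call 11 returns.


;; 1. vault.carve(/smo/fleku) -> ok
;; 2. vault.scribe(/smo/fleku/tres_o, gepri) -> created
;; 3. vault.erase(/smo/fleku) -> ToolError: not empty
;; 4. vault.scribe(/smo/we, trimucoz) -> created
;; 5. vault.scribe(/smo/fleku/mehu, zogicomp) -> created
;; 6. stash.pull(fo_ep) -> salegex
;; 7. vault.scribe(/smo/fleku/traslig, dawodo) -> created
;; 8. stash.keep(wo, lemu) -> nil
;; 9. vault.carve(/smo/fleku/bosler) -> ok
;; 10. stash.pull(wo) -> lemu
;; 11. vault.survey(/smo) -> [fleku/, we]

Answer: [fleku/, we]


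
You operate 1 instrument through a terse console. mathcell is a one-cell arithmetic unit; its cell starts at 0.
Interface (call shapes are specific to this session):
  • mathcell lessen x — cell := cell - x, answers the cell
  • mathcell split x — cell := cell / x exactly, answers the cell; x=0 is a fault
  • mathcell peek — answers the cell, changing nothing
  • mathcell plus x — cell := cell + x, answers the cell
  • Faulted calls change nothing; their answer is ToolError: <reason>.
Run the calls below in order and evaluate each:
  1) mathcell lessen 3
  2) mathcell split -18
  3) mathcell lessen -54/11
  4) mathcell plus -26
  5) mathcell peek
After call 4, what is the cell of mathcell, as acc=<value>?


% mathcell lessen(x→3) -> -3
% mathcell split(x→-18) -> 1/6
% mathcell lessen(x→-54/11) -> 335/66
% mathcell plus(x→-26) -> -1381/66
% mathcell peek() -> -1381/66

Answer: acc=-1381/66


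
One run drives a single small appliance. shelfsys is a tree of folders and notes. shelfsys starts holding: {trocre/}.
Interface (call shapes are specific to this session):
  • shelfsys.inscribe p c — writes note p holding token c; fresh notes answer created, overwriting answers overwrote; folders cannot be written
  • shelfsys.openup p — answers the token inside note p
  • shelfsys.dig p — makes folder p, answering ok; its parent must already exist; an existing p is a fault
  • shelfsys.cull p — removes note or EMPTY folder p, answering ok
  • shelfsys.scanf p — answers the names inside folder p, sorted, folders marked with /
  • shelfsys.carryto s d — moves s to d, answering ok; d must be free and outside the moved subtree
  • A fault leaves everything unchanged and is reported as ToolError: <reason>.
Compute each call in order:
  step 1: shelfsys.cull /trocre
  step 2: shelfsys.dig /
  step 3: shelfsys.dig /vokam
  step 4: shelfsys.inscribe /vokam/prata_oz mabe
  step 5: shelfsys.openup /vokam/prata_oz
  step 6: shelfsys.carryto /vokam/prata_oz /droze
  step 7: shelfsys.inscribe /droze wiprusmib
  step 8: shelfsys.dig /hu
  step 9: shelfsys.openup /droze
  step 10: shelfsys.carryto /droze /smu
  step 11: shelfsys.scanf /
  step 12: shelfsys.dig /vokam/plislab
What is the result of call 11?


Answer: [hu/, smu, vokam/]

Derivation:
;; 1. shelfsys.cull(p→/trocre) : ok
;; 2. shelfsys.dig(p→/) : ToolError: exists
;; 3. shelfsys.dig(p→/vokam) : ok
;; 4. shelfsys.inscribe(p→/vokam/prata_oz, c→mabe) : created
;; 5. shelfsys.openup(p→/vokam/prata_oz) : mabe
;; 6. shelfsys.carryto(s→/vokam/prata_oz, d→/droze) : ok
;; 7. shelfsys.inscribe(p→/droze, c→wiprusmib) : overwrote
;; 8. shelfsys.dig(p→/hu) : ok
;; 9. shelfsys.openup(p→/droze) : wiprusmib
;; 10. shelfsys.carryto(s→/droze, d→/smu) : ok
;; 11. shelfsys.scanf(p→/) : [hu/, smu, vokam/]
;; 12. shelfsys.dig(p→/vokam/plislab) : ok


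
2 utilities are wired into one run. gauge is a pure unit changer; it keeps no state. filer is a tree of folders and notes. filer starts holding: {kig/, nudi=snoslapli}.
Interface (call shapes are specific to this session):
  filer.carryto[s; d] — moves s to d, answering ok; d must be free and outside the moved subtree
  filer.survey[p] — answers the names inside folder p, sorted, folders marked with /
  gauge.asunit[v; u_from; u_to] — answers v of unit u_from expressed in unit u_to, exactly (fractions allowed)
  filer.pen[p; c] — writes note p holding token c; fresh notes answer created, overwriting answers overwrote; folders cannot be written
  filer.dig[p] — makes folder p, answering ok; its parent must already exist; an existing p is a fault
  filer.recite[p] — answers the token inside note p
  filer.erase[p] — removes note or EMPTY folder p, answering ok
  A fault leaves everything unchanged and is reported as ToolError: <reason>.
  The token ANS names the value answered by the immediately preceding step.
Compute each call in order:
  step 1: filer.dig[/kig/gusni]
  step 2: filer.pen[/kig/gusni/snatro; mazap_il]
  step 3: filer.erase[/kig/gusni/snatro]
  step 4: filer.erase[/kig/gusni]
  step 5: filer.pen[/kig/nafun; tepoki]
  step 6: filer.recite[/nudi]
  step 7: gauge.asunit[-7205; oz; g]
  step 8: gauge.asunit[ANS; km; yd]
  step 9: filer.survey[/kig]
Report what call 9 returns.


! filer.dig(/kig/gusni) -> ok
! filer.pen(/kig/gusni/snatro, mazap_il) -> created
! filer.erase(/kig/gusni/snatro) -> ok
! filer.erase(/kig/gusni) -> ok
! filer.pen(/kig/nafun, tepoki) -> created
! filer.recite(/nudi) -> snoslapli
! gauge.asunit(-7205, oz, g) -> -65362660517/320000
! gauge.asunit(ANS, km, yd) -> -8170332564625/36576
! filer.survey(/kig) -> [nafun]

Answer: [nafun]


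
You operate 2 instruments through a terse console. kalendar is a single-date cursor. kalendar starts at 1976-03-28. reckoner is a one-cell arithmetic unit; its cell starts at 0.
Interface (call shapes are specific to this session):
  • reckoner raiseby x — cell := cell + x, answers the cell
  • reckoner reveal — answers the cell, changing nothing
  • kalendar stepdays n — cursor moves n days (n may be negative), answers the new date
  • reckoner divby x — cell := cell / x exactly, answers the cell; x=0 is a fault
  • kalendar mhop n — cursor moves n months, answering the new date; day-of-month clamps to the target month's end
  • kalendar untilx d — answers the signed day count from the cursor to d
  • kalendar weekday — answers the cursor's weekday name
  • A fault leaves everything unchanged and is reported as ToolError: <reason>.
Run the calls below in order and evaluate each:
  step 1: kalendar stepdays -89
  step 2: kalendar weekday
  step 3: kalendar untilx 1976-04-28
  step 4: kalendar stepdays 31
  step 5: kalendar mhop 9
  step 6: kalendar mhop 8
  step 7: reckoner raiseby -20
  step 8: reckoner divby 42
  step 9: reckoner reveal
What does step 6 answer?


Do: kalendar stepdays[n=-89]
See: 1975-12-30
Do: kalendar weekday[]
See: Tuesday
Do: kalendar untilx[d=1976-04-28]
See: 120
Do: kalendar stepdays[n=31]
See: 1976-01-30
Do: kalendar mhop[n=9]
See: 1976-10-30
Do: kalendar mhop[n=8]
See: 1977-06-30
Do: reckoner raiseby[x=-20]
See: -20
Do: reckoner divby[x=42]
See: -10/21
Do: reckoner reveal[]
See: -10/21

Answer: 1977-06-30


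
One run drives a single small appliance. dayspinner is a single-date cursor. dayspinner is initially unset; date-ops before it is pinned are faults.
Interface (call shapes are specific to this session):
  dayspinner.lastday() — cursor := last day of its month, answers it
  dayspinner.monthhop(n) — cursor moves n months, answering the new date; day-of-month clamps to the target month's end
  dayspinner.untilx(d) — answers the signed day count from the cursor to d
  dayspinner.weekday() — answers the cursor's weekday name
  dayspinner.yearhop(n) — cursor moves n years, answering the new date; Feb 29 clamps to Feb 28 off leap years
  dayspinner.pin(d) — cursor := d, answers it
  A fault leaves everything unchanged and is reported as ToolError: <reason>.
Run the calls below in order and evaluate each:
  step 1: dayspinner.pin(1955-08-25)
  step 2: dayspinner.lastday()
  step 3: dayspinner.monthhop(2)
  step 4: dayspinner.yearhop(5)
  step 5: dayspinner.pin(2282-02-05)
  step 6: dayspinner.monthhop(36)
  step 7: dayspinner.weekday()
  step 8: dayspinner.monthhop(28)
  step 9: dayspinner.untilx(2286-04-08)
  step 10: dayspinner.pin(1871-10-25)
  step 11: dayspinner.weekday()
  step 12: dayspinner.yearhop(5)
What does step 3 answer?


Using pin with d→1955-08-25, yielding 1955-08-25.
I use lastday: 1955-08-31.
I call monthhop with n→2, and see 1955-10-31.
Using yearhop with n→5, and get 1960-10-31.
Using pin with d→2282-02-05, which returns 2282-02-05.
Using monthhop with n→36, and get 2285-02-05.
Using weekday, and get Thursday.
Then monthhop with n→28, yielding 2287-06-05.
Now I run untilx with d→2286-04-08, giving -423.
Then pin with d→1871-10-25, and see 1871-10-25.
Now I run weekday: Wednesday.
Then yearhop with n→5, and get 1876-10-25.

Answer: 1955-10-31


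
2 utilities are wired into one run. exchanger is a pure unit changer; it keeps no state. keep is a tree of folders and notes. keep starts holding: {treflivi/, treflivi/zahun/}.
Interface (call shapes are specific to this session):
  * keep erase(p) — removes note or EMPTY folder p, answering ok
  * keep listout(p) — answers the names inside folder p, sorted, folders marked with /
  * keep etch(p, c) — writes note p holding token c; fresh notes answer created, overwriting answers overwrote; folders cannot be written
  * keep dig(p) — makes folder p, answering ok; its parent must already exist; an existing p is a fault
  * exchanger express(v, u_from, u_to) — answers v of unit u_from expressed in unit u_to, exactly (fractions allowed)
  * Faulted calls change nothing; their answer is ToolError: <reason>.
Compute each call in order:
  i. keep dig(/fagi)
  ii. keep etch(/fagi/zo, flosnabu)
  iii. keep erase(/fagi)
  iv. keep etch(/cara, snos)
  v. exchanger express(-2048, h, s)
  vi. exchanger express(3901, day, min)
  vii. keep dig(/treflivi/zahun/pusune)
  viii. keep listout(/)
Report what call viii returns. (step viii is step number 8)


Answer: [cara, fagi/, treflivi/]

Derivation:
> keep dig /fagi
= ok
> keep etch /fagi/zo flosnabu
= created
> keep erase /fagi
= ToolError: not empty
> keep etch /cara snos
= created
> exchanger express -2048 h s
= -7372800
> exchanger express 3901 day min
= 5617440
> keep dig /treflivi/zahun/pusune
= ok
> keep listout /
= [cara, fagi/, treflivi/]


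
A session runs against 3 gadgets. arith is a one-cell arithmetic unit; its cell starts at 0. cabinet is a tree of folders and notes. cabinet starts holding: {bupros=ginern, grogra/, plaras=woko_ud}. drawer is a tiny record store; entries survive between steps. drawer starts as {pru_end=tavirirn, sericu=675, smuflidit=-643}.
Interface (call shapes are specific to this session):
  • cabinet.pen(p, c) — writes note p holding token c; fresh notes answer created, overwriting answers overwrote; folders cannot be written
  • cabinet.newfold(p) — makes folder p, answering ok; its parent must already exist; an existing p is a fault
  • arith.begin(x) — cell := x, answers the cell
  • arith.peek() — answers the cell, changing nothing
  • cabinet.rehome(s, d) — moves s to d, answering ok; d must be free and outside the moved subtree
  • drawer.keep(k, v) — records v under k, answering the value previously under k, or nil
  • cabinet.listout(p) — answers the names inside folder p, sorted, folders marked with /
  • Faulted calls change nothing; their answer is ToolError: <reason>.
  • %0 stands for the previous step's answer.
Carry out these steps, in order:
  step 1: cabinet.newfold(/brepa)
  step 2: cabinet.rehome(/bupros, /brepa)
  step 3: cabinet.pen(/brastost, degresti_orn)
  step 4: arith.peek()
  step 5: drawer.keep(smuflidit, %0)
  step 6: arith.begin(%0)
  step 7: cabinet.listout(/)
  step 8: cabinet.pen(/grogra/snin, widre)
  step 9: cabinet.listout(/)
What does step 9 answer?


Answer: [brastost, brepa/, bupros, grogra/, plaras]

Derivation:
Now I run cabinet.newfold passing p: /brepa, yielding ok.
Next I call cabinet.rehome passing s: /bupros, d: /brepa: ToolError: exists.
I try cabinet.pen passing p: /brastost, c: degresti_orn, and see created.
Using arith.peek(), yielding 0.
Now I run drawer.keep passing k: smuflidit, v: %0, and observe -643.
Next I call arith.begin passing x: %0, yielding -643.
Calling cabinet.listout passing p: /, and get [brastost, brepa/, bupros, grogra/, plaras].
Next I call cabinet.pen passing p: /grogra/snin, c: widre, and get created.
Next I call cabinet.listout passing p: /, — result: [brastost, brepa/, bupros, grogra/, plaras].


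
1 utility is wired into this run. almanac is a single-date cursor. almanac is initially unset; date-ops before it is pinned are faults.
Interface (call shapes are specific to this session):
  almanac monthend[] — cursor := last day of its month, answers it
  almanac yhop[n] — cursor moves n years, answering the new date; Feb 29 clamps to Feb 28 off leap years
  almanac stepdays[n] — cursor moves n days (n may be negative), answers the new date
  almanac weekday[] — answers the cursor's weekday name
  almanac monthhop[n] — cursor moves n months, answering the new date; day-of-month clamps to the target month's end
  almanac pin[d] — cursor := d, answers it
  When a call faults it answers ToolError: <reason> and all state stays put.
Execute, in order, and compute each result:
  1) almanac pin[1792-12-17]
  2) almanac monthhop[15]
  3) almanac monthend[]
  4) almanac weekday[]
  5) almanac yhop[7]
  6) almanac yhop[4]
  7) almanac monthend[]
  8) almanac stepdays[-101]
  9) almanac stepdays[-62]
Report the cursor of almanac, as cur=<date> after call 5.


// 1. almanac pin(d→1792-12-17) -> 1792-12-17
// 2. almanac monthhop(n→15) -> 1794-03-17
// 3. almanac monthend() -> 1794-03-31
// 4. almanac weekday() -> Monday
// 5. almanac yhop(n→7) -> 1801-03-31
// 6. almanac yhop(n→4) -> 1805-03-31
// 7. almanac monthend() -> 1805-03-31
// 8. almanac stepdays(n→-101) -> 1804-12-20
// 9. almanac stepdays(n→-62) -> 1804-10-19

Answer: cur=1801-03-31


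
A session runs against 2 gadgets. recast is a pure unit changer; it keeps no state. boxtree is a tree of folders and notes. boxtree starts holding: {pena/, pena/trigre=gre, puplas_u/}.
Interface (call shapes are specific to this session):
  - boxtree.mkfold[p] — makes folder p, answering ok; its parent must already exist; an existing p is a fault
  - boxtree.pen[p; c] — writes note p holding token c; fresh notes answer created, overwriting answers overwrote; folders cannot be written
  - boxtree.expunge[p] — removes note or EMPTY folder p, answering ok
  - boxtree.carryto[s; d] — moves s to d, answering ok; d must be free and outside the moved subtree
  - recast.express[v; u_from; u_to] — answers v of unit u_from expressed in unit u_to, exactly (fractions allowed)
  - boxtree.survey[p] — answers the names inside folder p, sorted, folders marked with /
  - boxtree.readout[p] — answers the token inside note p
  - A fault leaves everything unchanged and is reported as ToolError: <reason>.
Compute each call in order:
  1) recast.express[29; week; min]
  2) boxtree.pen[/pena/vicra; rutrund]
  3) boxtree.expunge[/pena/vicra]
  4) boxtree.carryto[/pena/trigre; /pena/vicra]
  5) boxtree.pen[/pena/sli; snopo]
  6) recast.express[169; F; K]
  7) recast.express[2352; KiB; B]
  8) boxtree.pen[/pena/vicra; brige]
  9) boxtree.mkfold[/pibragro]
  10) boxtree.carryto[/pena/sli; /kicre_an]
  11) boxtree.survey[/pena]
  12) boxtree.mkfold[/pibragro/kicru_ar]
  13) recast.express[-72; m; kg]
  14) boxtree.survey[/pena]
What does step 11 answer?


// 1. express(v=29, u_from=week, u_to=min) ~> 292320
// 2. pen(p=/pena/vicra, c=rutrund) ~> created
// 3. expunge(p=/pena/vicra) ~> ok
// 4. carryto(s=/pena/trigre, d=/pena/vicra) ~> ok
// 5. pen(p=/pena/sli, c=snopo) ~> created
// 6. express(v=169, u_from=F, u_to=K) ~> 62867/180
// 7. express(v=2352, u_from=KiB, u_to=B) ~> 2408448
// 8. pen(p=/pena/vicra, c=brige) ~> overwrote
// 9. mkfold(p=/pibragro) ~> ok
// 10. carryto(s=/pena/sli, d=/kicre_an) ~> ok
// 11. survey(p=/pena) ~> [vicra]
// 12. mkfold(p=/pibragro/kicru_ar) ~> ok
// 13. express(v=-72, u_from=m, u_to=kg) ~> ToolError: incompatible units
// 14. survey(p=/pena) ~> [vicra]

Answer: [vicra]


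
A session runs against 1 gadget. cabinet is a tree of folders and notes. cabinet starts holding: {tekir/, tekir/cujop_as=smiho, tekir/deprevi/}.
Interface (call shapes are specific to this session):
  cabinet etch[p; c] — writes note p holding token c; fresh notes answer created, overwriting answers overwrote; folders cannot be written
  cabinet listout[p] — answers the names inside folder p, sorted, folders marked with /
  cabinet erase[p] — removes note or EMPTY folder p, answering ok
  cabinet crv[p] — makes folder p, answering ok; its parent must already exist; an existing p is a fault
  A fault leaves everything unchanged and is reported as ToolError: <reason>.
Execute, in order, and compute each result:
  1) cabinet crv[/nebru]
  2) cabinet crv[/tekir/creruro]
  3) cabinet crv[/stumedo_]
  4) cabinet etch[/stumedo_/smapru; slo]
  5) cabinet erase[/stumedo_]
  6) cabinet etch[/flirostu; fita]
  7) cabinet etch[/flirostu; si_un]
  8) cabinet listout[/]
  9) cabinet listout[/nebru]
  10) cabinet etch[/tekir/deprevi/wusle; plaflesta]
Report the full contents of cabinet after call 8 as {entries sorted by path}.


Answer: {flirostu=si_un, nebru/, stumedo_/, stumedo_/smapru=slo, tekir/, tekir/creruro/, tekir/cujop_as=smiho, tekir/deprevi/}

Derivation:
[in] cabinet crv p: /nebru
= ok
[in] cabinet crv p: /tekir/creruro
= ok
[in] cabinet crv p: /stumedo_
= ok
[in] cabinet etch p: /stumedo_/smapru c: slo
= created
[in] cabinet erase p: /stumedo_
= ToolError: not empty
[in] cabinet etch p: /flirostu c: fita
= created
[in] cabinet etch p: /flirostu c: si_un
= overwrote
[in] cabinet listout p: /
= [flirostu, nebru/, stumedo_/, tekir/]
[in] cabinet listout p: /nebru
= []
[in] cabinet etch p: /tekir/deprevi/wusle c: plaflesta
= created


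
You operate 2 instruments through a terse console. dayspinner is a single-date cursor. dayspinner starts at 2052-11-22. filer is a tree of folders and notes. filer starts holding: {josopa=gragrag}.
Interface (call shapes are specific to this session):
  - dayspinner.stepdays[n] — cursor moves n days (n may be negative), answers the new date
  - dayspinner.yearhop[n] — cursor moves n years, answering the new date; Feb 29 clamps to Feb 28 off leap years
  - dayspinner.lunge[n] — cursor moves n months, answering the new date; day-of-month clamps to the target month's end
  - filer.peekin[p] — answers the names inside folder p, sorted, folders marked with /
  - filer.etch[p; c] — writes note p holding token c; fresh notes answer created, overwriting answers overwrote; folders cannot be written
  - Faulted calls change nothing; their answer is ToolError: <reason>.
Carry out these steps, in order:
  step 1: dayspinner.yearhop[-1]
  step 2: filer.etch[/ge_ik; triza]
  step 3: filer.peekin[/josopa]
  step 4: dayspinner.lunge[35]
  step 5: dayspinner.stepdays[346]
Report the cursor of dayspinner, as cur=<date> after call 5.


Answer: cur=2055-10-03

Derivation:
Then yearhop with n→-1, yielding 2051-11-22.
I run etch with p→/ge_ik, c→triza: created.
I invoke peekin with p→/josopa, and see ToolError: not a directory.
I run lunge with n→35, and get 2054-10-22.
I invoke stepdays with n→346, and observe 2055-10-03.


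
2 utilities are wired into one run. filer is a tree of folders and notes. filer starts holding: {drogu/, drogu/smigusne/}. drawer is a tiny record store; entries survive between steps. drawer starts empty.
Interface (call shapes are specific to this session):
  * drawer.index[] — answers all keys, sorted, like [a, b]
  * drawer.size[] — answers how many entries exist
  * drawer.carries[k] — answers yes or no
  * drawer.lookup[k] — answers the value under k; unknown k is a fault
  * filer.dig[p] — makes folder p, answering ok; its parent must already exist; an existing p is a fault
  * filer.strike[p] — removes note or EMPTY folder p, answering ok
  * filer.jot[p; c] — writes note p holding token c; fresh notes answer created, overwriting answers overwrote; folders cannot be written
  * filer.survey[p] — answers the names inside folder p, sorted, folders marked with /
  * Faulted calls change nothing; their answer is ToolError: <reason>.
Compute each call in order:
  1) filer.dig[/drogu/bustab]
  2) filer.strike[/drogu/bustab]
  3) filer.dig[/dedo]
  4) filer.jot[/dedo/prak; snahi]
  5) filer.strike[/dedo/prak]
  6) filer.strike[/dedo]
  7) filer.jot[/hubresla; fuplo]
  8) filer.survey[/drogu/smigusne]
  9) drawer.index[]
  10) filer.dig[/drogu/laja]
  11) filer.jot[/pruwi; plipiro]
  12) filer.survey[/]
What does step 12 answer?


Answer: [drogu/, hubresla, pruwi]

Derivation:
>> filer.dig(/drogu/bustab)
<< ok
>> filer.strike(/drogu/bustab)
<< ok
>> filer.dig(/dedo)
<< ok
>> filer.jot(/dedo/prak, snahi)
<< created
>> filer.strike(/dedo/prak)
<< ok
>> filer.strike(/dedo)
<< ok
>> filer.jot(/hubresla, fuplo)
<< created
>> filer.survey(/drogu/smigusne)
<< []
>> drawer.index()
<< []
>> filer.dig(/drogu/laja)
<< ok
>> filer.jot(/pruwi, plipiro)
<< created
>> filer.survey(/)
<< [drogu/, hubresla, pruwi]


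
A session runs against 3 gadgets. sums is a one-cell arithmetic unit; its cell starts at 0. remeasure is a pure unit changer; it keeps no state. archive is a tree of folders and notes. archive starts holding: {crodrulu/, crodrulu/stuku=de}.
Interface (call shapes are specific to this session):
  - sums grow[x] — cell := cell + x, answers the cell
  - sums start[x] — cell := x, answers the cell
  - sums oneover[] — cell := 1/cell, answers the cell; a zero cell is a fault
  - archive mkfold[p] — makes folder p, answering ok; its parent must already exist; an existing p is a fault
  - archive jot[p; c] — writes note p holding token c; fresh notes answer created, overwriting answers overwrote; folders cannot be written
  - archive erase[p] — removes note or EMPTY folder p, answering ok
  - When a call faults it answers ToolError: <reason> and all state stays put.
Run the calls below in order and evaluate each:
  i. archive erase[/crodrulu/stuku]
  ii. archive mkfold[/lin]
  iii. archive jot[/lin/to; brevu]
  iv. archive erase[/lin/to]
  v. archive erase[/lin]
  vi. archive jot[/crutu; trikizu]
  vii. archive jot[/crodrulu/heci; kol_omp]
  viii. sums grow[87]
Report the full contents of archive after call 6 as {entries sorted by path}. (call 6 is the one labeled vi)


$ archive erase p=/crodrulu/stuku
  ok
$ archive mkfold p=/lin
  ok
$ archive jot p=/lin/to c=brevu
  created
$ archive erase p=/lin/to
  ok
$ archive erase p=/lin
  ok
$ archive jot p=/crutu c=trikizu
  created
$ archive jot p=/crodrulu/heci c=kol_omp
  created
$ sums grow x=87
  87

Answer: {crodrulu/, crutu=trikizu}


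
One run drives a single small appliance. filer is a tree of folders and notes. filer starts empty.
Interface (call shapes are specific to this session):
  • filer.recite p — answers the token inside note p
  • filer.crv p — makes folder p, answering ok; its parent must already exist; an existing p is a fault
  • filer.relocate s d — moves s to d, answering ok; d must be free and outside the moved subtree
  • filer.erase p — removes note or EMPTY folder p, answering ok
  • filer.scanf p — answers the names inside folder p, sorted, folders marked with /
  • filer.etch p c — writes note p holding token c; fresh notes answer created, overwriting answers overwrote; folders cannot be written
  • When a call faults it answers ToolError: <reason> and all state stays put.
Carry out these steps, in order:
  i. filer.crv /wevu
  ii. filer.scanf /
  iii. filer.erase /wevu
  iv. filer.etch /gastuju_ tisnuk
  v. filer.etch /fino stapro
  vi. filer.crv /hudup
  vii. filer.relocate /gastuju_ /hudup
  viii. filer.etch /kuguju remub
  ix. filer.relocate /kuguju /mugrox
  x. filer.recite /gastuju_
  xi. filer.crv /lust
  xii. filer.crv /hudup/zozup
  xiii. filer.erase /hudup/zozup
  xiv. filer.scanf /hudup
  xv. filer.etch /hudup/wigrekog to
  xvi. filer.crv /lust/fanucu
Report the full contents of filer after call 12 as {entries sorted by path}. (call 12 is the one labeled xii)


Answer: {fino=stapro, gastuju_=tisnuk, hudup/, hudup/zozup/, lust/, mugrox=remub}

Derivation:
I run filer.crv with /wevu, and get ok.
I run filer.scanf with /: [wevu/].
I run filer.erase with /wevu, which returns ok.
Now I run filer.etch with /gastuju_, tisnuk, which returns created.
Using filer.etch with /fino, stapro, giving created.
I run filer.crv with /hudup, which returns ok.
I call filer.relocate with /gastuju_, /hudup, and observe ToolError: exists.
Invoking filer.etch with /kuguju, remub, giving created.
Now I run filer.relocate with /kuguju, /mugrox, which returns ok.
Then filer.recite with /gastuju_, — result: tisnuk.
Then filer.crv with /lust: ok.
I call filer.crv with /hudup/zozup, and get ok.
I call filer.erase with /hudup/zozup, and get ok.
Invoking filer.scanf with /hudup, yielding [].
I try filer.etch with /hudup/wigrekog, to, yielding created.
Next I call filer.crv with /lust/fanucu, → ok.


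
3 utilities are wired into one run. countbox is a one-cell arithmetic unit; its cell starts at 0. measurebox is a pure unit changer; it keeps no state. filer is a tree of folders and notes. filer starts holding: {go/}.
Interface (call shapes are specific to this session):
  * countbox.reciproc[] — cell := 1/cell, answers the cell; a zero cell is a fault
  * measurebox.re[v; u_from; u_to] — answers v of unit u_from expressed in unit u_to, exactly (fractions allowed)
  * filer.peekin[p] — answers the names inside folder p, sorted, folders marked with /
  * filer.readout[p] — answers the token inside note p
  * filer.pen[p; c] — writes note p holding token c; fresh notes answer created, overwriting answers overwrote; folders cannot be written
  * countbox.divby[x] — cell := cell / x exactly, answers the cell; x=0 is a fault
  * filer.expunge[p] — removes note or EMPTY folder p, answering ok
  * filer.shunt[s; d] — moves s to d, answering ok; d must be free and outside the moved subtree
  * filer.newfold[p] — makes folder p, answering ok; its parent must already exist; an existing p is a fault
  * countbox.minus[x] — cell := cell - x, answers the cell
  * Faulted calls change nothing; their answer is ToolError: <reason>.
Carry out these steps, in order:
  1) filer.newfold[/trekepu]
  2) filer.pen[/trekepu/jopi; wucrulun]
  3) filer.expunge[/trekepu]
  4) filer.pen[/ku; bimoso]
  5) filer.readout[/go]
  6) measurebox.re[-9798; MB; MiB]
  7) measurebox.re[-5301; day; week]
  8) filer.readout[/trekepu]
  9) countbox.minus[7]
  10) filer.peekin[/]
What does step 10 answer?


# 1. filer.newfold(p='/trekepu') : ok
# 2. filer.pen(p='/trekepu/jopi', c='wucrulun') : created
# 3. filer.expunge(p='/trekepu') : ToolError: not empty
# 4. filer.pen(p='/ku', c='bimoso') : created
# 5. filer.readout(p='/go') : ToolError: is a directory
# 6. measurebox.re(v='-9798', u_from='MB', u_to='MiB') : -76546875/8192
# 7. measurebox.re(v='-5301', u_from='day', u_to='week') : -5301/7
# 8. filer.readout(p='/trekepu') : ToolError: is a directory
# 9. countbox.minus(x='7') : -7
# 10. filer.peekin(p='/') : [go/, ku, trekepu/]

Answer: [go/, ku, trekepu/]


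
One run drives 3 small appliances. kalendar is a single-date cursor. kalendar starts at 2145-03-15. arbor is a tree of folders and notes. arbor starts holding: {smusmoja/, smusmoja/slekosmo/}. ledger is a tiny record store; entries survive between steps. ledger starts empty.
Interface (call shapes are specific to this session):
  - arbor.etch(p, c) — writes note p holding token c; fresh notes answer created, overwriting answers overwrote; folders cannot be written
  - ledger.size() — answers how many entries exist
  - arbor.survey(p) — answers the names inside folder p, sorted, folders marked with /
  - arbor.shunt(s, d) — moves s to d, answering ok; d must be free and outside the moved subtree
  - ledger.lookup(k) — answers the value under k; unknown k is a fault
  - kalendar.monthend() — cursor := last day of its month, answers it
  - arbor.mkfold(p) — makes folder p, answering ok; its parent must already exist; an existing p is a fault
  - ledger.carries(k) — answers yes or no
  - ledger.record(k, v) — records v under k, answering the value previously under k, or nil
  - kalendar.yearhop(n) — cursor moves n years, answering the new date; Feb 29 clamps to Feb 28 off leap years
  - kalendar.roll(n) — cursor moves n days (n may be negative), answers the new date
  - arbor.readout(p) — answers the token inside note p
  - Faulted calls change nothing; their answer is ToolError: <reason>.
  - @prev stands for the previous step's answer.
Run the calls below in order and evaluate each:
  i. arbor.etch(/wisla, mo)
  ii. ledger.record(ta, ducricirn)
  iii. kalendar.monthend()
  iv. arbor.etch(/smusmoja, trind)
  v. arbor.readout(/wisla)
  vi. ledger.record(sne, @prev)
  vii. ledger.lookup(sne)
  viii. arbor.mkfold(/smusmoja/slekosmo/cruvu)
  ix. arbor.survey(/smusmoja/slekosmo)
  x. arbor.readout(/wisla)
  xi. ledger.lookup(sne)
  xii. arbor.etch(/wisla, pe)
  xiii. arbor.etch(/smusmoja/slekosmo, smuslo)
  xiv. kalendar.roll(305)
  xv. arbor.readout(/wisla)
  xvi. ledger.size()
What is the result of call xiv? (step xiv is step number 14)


I try arbor.etch passing p: /wisla, c: mo, yielding created.
I call ledger.record passing k: ta, v: ducricirn, and see nil.
Next I call kalendar.monthend, and get 2145-03-31.
Then arbor.etch passing p: /smusmoja, c: trind, — result: ToolError: is a directory.
Next I call arbor.readout passing p: /wisla, giving mo.
I use ledger.record passing k: sne, v: @prev, yielding nil.
Invoking ledger.lookup passing k: sne, → mo.
Then arbor.mkfold passing p: /smusmoja/slekosmo/cruvu, and observe ok.
Now I run arbor.survey passing p: /smusmoja/slekosmo: [cruvu/].
Next I call arbor.readout passing p: /wisla, which returns mo.
I use ledger.lookup passing k: sne, → mo.
Then arbor.etch passing p: /wisla, c: pe, which returns overwrote.
I try arbor.etch passing p: /smusmoja/slekosmo, c: smuslo, — result: ToolError: is a directory.
Now I run kalendar.roll passing n: 305, and observe 2146-01-30.
Using arbor.readout passing p: /wisla, yielding pe.
Using ledger.size(), and get 2.

Answer: 2146-01-30


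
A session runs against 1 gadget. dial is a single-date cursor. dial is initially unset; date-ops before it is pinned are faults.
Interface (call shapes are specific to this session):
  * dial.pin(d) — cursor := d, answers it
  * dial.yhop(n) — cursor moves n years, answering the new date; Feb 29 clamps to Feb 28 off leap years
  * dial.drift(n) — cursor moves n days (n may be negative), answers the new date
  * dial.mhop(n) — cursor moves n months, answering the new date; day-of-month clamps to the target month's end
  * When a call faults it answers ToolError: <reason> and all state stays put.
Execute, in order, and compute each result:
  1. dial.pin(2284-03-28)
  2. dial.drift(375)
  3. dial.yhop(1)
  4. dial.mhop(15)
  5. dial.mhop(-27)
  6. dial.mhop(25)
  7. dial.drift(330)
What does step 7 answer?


Answer: 2288-04-01

Derivation:
> dial.pin d→2284-03-28
[out] 2284-03-28
> dial.drift n→375
[out] 2285-04-07
> dial.yhop n→1
[out] 2286-04-07
> dial.mhop n→15
[out] 2287-07-07
> dial.mhop n→-27
[out] 2285-04-07
> dial.mhop n→25
[out] 2287-05-07
> dial.drift n→330
[out] 2288-04-01


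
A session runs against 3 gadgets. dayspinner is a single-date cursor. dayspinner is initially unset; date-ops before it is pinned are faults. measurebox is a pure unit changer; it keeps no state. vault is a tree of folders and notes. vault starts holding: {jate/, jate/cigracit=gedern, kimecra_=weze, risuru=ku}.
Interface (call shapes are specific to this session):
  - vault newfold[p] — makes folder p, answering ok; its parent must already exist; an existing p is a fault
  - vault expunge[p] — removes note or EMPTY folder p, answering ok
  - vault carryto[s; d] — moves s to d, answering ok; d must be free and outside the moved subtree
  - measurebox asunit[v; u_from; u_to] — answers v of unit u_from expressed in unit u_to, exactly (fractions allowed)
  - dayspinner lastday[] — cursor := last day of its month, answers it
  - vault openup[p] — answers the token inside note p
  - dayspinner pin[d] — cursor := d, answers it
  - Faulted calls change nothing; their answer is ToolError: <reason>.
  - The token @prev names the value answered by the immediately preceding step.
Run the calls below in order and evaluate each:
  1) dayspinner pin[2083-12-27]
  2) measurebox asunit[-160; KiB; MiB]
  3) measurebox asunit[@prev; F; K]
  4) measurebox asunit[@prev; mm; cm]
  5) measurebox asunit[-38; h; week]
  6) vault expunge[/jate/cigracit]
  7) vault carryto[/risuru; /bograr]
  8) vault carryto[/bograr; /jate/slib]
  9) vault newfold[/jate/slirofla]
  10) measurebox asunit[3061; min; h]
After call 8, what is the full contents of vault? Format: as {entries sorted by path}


I call dayspinner pin on d='2083-12-27', and see 2083-12-27.
Then measurebox asunit on v='-160', u_from='KiB', u_to='MiB', and get -5/32.
I invoke measurebox asunit on v='@prev', u_from='F', u_to='K', and get 122537/480.
Then measurebox asunit on v='@prev', u_from='mm', u_to='cm', and get 122537/4800.
Calling measurebox asunit on v='-38', u_from='h', u_to='week': -19/84.
Next I call vault expunge on p='/jate/cigracit', which returns ok.
Using vault carryto on s='/risuru', d='/bograr', and see ok.
Using vault carryto on s='/bograr', d='/jate/slib', and see ok.
I call vault newfold on p='/jate/slirofla', giving ok.
I call measurebox asunit on v='3061', u_from='min', u_to='h', yielding 3061/60.

Answer: {jate/, jate/slib=ku, kimecra_=weze}


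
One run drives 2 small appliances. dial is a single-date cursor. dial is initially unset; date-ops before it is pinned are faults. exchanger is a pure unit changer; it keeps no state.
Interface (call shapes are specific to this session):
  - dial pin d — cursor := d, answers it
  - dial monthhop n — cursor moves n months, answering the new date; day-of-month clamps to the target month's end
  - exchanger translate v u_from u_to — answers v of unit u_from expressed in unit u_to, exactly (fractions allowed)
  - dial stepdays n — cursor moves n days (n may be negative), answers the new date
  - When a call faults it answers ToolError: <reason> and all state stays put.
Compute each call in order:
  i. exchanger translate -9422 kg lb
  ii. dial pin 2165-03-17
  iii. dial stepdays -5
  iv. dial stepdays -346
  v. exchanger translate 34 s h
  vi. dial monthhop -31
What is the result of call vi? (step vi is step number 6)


Do: exchanger translate[v: -9422; u_from: kg; u_to: lb]
See: -134600000000/6479891
Do: dial pin[d: 2165-03-17]
See: 2165-03-17
Do: dial stepdays[n: -5]
See: 2165-03-12
Do: dial stepdays[n: -346]
See: 2164-03-31
Do: exchanger translate[v: 34; u_from: s; u_to: h]
See: 17/1800
Do: dial monthhop[n: -31]
See: 2161-08-31

Answer: 2161-08-31
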